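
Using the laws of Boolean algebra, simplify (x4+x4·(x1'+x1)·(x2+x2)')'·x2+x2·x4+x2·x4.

(x4+x4·(x1'+x1)·(x2+x2)')'·x2+x2·x4+x2·x4
= (x4+x4·(x2+x2)')'·x2+x2·x4+x2·x4
= (x4+x4·x2')'·x2+x2·x4+x2·x4
= x4'·x2+x2·x4+x2·x4
= x2+x2·x4
= x2

x2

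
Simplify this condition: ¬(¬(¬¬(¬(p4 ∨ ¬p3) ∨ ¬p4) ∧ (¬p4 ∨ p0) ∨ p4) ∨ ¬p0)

p0

¬(¬(¬¬(¬(p4 ∨ ¬p3) ∨ ¬p4) ∧ (¬p4 ∨ p0) ∨ p4) ∨ ¬p0)
= ¬(¬(¬((p4 ∨ ¬p3) ∧ p4) ∧ (¬p4 ∨ p0) ∨ p4) ∨ ¬p0)   (De Morgan)
= ¬(¬(¬p4 ∧ (¬p4 ∨ p0) ∨ p4) ∨ ¬p0)   (absorption)
= ¬(¬(¬p4 ∨ p4) ∨ ¬p0)   (absorption)
= (¬p4 ∨ p4) ∧ p0   (De Morgan)
= p0   (complement / identity)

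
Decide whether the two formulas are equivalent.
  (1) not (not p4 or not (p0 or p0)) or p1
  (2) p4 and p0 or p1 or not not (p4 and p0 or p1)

Yes

E1: not (not p4 or not (p0 or p0)) or p1
    = not (not p4 or not p0) or p1
    = p4 and p0 or p1
E2: p4 and p0 or p1 or not not (p4 and p0 or p1)
    = p4 and p0 or p1 or p4 and p0 or p1
    = p4 and p0 or p1
Both reduce to p4 and p0 or p1, so they are equivalent.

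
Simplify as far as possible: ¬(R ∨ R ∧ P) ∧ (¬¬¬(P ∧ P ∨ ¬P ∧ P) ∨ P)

¬R

¬(R ∨ R ∧ P) ∧ (¬¬¬(P ∧ P ∨ ¬P ∧ P) ∨ P)
= ¬(R ∨ R ∧ P) ∧ (¬¬¬P ∨ P)   (distribution)
= ¬(R ∨ R ∧ P) ∧ (¬P ∨ P)   (double negation)
= ¬R ∧ (¬P ∨ P)   (absorption)
= ¬R   (complement / identity)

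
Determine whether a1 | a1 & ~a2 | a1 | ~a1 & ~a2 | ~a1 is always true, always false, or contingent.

a1 | a1 & ~a2 | a1 | ~a1 & ~a2 | ~a1
= a1 | a1 | ~a1 & ~a2 | ~a1   [absorption]
= a1 | a1 | ~a1   [absorption]
= a1 | ~a1   [idempotence]
= 1   [complement]

always true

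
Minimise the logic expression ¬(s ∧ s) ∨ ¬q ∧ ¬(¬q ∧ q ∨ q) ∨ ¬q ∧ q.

¬s ∨ ¬q

¬(s ∧ s) ∨ ¬q ∧ ¬(¬q ∧ q ∨ q) ∨ ¬q ∧ q
= ¬(s ∧ s) ∨ ¬q ∧ ¬q ∨ ¬q ∧ q   [complement / identity]
= ¬s ∨ ¬q ∧ ¬q ∨ ¬q ∧ q   [idempotence]
= ¬s ∨ ¬q   [distribution]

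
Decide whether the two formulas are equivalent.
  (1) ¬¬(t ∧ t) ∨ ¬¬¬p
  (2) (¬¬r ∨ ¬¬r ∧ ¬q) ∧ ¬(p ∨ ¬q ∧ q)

E1: ¬¬(t ∧ t) ∨ ¬¬¬p
    = ¬¬(t ∧ t) ∨ ¬p   [double negation]
    = t ∧ t ∨ ¬p   [double negation]
    = t ∨ ¬p   [idempotence]
E2: (¬¬r ∨ ¬¬r ∧ ¬q) ∧ ¬(p ∨ ¬q ∧ q)
    = ¬¬r ∧ ¬(p ∨ ¬q ∧ q)   [absorption]
    = ¬¬r ∧ ¬p   [complement / identity]
    = r ∧ ¬p   [double negation]
These differ: at p=1, q=0, r=0, t=1, E1 = 1 but E2 = 0.

No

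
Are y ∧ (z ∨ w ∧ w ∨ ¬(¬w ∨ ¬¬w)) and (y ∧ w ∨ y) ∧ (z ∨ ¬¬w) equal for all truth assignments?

E1: y ∧ (z ∨ w ∧ w ∨ ¬(¬w ∨ ¬¬w))
    = y ∧ (z ∨ w ∧ w ∨ w ∧ ¬w)
    = y ∧ (z ∨ w)
E2: (y ∧ w ∨ y) ∧ (z ∨ ¬¬w)
    = y ∧ (z ∨ ¬¬w)
    = y ∧ (z ∨ w)
Both reduce to y ∧ (z ∨ w), so they are equivalent.

Yes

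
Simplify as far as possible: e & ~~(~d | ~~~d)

e & ~d

e & ~~(~d | ~~~d)
= e & ~~(~d | ~d)
= e & ~(d & d)
= e & ~d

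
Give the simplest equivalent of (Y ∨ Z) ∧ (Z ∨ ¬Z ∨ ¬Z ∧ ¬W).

(Y ∨ Z) ∧ (Z ∨ ¬Z ∨ ¬Z ∧ ¬W)
= (Y ∨ Z) ∧ (Z ∨ ¬Z)   (absorption)
= Y ∨ Z   (complement / identity)

Y ∨ Z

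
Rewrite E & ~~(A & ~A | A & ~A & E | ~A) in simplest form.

E & ~A

E & ~~(A & ~A | A & ~A & E | ~A)
= E & (A & ~A | A & ~A & E | ~A)   [double negation]
= E & (A & ~A | ~A)   [absorption]
= E & ~A   [complement / identity]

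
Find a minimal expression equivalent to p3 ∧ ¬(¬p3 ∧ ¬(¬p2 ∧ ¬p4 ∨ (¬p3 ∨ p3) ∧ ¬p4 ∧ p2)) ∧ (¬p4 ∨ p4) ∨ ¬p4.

p3 ∨ ¬p4

p3 ∧ ¬(¬p3 ∧ ¬(¬p2 ∧ ¬p4 ∨ (¬p3 ∨ p3) ∧ ¬p4 ∧ p2)) ∧ (¬p4 ∨ p4) ∨ ¬p4
= p3 ∧ ¬(¬p3 ∧ ¬(¬p2 ∧ ¬p4 ∨ ¬p4 ∧ p2)) ∧ (¬p4 ∨ p4) ∨ ¬p4   — complement / identity
= p3 ∧ ¬(¬p3 ∧ ¬(¬p2 ∧ ¬p4 ∨ ¬p4 ∧ p2)) ∨ ¬p4   — complement / identity
= p3 ∧ ¬(¬p3 ∧ ¬¬p4) ∨ ¬p4   — distribution
= p3 ∧ (p3 ∨ ¬p4) ∨ ¬p4   — De Morgan
= p3 ∨ ¬p4   — absorption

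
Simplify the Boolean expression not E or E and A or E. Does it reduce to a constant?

True

not E or E and A or E
= not E or E   [absorption]
= True   [complement]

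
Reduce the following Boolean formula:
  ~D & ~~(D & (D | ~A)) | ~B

~B

~D & ~~(D & (D | ~A)) | ~B
= ~D & D & (D | ~A) | ~B
= ~D & D | ~B
= ~B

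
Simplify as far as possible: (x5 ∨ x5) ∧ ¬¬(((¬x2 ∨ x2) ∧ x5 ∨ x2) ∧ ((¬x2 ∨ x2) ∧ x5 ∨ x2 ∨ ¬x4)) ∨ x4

x5 ∨ x4

(x5 ∨ x5) ∧ ¬¬(((¬x2 ∨ x2) ∧ x5 ∨ x2) ∧ ((¬x2 ∨ x2) ∧ x5 ∨ x2 ∨ ¬x4)) ∨ x4
= x5 ∧ ¬¬(((¬x2 ∨ x2) ∧ x5 ∨ x2) ∧ ((¬x2 ∨ x2) ∧ x5 ∨ x2 ∨ ¬x4)) ∨ x4
= x5 ∧ ¬¬((¬x2 ∨ x2) ∧ x5 ∨ x2) ∨ x4
= x5 ∧ ((¬x2 ∨ x2) ∧ x5 ∨ x2) ∨ x4
= x5 ∧ (x5 ∨ x2) ∨ x4
= x5 ∨ x4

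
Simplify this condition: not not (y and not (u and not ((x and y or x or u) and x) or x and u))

y and not u

not not (y and not (u and not ((x and y or x or u) and x) or x and u))
= not not (y and not (u and not ((x or u) and x) or x and u))   [absorption]
= not not (y and not (u and not x or x and u))   [absorption]
= y and not (u and not x or x and u)   [double negation]
= y and not u   [distribution]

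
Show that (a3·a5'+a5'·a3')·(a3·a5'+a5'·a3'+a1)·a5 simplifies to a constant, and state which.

(a3·a5'+a5'·a3')·(a3·a5'+a5'·a3'+a1)·a5
= (a3·a5'+a5'·a3')·a5
= a5'·a5
= 0

0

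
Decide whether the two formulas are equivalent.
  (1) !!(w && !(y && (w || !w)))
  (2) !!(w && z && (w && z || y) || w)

No

E1: !!(w && !(y && (w || !w)))
    = !!(w && !y)   (complement / identity)
    = w && !y   (double negation)
E2: !!(w && z && (w && z || y) || w)
    = !!(w && z || w)   (absorption)
    = !!w   (absorption)
    = w   (double negation)
These differ: at w=1, y=1, z=1, E1 = 0 but E2 = 1.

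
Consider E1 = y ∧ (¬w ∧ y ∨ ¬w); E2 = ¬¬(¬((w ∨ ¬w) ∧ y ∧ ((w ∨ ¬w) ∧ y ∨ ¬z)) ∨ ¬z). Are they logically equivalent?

E1: y ∧ (¬w ∧ y ∨ ¬w)
    = y ∧ ¬w   (absorption)
E2: ¬¬(¬((w ∨ ¬w) ∧ y ∧ ((w ∨ ¬w) ∧ y ∨ ¬z)) ∨ ¬z)
    = ¬¬(¬((w ∨ ¬w) ∧ y) ∨ ¬z)   (absorption)
    = ¬((w ∨ ¬w) ∧ y) ∨ ¬z   (double negation)
    = ¬y ∨ ¬z   (complement / identity)
These differ: at w=0, y=0, z=0, E1 = 0 but E2 = 1.

No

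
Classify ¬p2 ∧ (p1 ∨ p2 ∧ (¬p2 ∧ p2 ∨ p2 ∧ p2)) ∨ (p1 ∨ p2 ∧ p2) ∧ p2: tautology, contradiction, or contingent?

contingent

¬p2 ∧ (p1 ∨ p2 ∧ (¬p2 ∧ p2 ∨ p2 ∧ p2)) ∨ (p1 ∨ p2 ∧ p2) ∧ p2
= ¬p2 ∧ (p1 ∨ p2 ∧ p2) ∨ (p1 ∨ p2 ∧ p2) ∧ p2   (distribution)
= p1 ∨ p2 ∧ p2   (distribution)
= p1 ∨ p2   (idempotence)
This depends on p1, p2, so it is not a constant.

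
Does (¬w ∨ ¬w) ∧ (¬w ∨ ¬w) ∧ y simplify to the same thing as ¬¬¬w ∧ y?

Yes

E1: (¬w ∨ ¬w) ∧ (¬w ∨ ¬w) ∧ y
    = (¬w ∨ ¬w) ∧ y
    = ¬w ∧ y
E2: ¬¬¬w ∧ y
    = ¬w ∧ y
Both reduce to ¬w ∧ y, so they are equivalent.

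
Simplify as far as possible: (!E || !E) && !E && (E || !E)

(!E || !E) && !E && (E || !E)
= !E && !E && (E || !E)   — idempotence
= !E && !E   — complement / identity
= !E   — idempotence

!E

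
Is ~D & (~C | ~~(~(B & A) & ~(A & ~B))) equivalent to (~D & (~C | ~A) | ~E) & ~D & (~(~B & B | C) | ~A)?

E1: ~D & (~C | ~~(~(B & A) & ~(A & ~B)))
    = ~D & (~C | ~(B & A | A & ~B))   (De Morgan)
    = ~D & (~C | ~A)   (distribution)
E2: (~D & (~C | ~A) | ~E) & ~D & (~(~B & B | C) | ~A)
    = (~D & (~C | ~A) | ~E) & ~D & (~C | ~A)   (complement / identity)
    = ~D & (~C | ~A)   (absorption)
Both reduce to ~D & (~C | ~A), so they are equivalent.

Yes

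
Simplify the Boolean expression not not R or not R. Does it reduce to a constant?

True

not not R or not R
= R or not R   (double negation)
= True   (complement)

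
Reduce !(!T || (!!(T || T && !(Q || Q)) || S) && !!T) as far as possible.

!(!T || (!!(T || T && !(Q || Q)) || S) && !!T)
= !(!T || (!!(T || T && !Q) || S) && !!T)
= !(!T || (!!T || S) && !!T)
= !(!T || !!T)
= T && !T
= false

false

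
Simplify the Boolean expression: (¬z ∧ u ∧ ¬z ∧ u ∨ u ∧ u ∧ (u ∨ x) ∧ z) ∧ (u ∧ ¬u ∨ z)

(¬z ∧ u ∧ ¬z ∧ u ∨ u ∧ u ∧ (u ∨ x) ∧ z) ∧ (u ∧ ¬u ∨ z)
= (¬z ∧ u ∨ u ∧ u ∧ (u ∨ x) ∧ z) ∧ (u ∧ ¬u ∨ z)
= (¬z ∧ u ∨ u ∧ u ∧ (u ∨ x) ∧ z) ∧ z
= (¬z ∧ u ∨ u ∧ (u ∨ x) ∧ z) ∧ z
= (¬z ∧ u ∨ u ∧ z) ∧ z
= u ∧ z

u ∧ z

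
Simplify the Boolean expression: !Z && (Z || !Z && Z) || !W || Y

!Z && (Z || !Z && Z) || !W || Y
= !Z && Z || !W || Y   [complement / identity]
= !W || Y   [complement / identity]

!W || Y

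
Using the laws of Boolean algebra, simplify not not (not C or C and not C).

not not (not C or C and not C)
= not not not C   — complement / identity
= not C   — double negation

not C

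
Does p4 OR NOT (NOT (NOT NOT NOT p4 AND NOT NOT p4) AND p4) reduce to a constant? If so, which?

p4 OR NOT (NOT (NOT NOT NOT p4 AND NOT NOT p4) AND p4)
= p4 OR NOT (NOT (NOT p4 AND NOT NOT p4) AND p4)   — double negation
= p4 OR NOT ((p4 OR NOT p4) AND p4)   — De Morgan
= p4 OR NOT p4   — complement / identity
= TRUE   — complement

yes, True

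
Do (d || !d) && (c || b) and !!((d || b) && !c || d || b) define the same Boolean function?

E1: (d || !d) && (c || b)
    = c || b   — complement / identity
E2: !!((d || b) && !c || d || b)
    = (d || b) && !c || d || b   — double negation
    = d || b   — absorption
These differ: at b=0, c=1, d=0, E1 = 1 but E2 = 0.

No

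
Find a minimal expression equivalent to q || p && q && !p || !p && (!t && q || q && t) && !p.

q || p && q && !p || !p && (!t && q || q && t) && !p
= q || p && q && !p || !p && q && !p   — distribution
= q || q && !p   — distribution
= q   — absorption

q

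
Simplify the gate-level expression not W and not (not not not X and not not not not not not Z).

not W and (X or not Z)

not W and not (not not not X and not not not not not not Z)
= not W and not (not not not X and not not not not Z)   — double negation
= not W and not (not not not X and not not Z)   — double negation
= not W and (not not X or not Z)   — De Morgan
= not W and (X or not Z)   — double negation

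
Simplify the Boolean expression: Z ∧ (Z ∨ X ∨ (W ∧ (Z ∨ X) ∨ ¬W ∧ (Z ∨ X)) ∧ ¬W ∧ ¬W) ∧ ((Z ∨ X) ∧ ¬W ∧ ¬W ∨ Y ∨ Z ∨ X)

Z ∧ (Z ∨ X ∨ (W ∧ (Z ∨ X) ∨ ¬W ∧ (Z ∨ X)) ∧ ¬W ∧ ¬W) ∧ ((Z ∨ X) ∧ ¬W ∧ ¬W ∨ Y ∨ Z ∨ X)
= Z ∧ (Z ∨ X ∨ (Z ∨ X) ∧ ¬W ∧ ¬W) ∧ ((Z ∨ X) ∧ ¬W ∧ ¬W ∨ Y ∨ Z ∨ X)
= Z ∧ (Z ∨ X ∨ (Z ∨ X) ∧ ¬W ∧ ¬W ∧ ((Z ∨ X) ∧ ¬W ∧ ¬W ∨ Y))
= Z ∧ (Z ∨ X ∨ (Z ∨ X) ∧ ¬W ∧ ¬W)
= Z ∧ (Z ∨ X ∨ (Z ∨ X) ∧ ¬W)
= Z ∧ (Z ∨ X)
= Z

Z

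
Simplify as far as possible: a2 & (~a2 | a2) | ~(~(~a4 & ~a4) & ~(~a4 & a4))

a2 & (~a2 | a2) | ~(~(~a4 & ~a4) & ~(~a4 & a4))
= a2 | ~(~(~a4 & ~a4) & ~(~a4 & a4))   — complement / identity
= a2 | ~a4 & ~a4 | ~a4 & a4   — De Morgan
= a2 | ~a4   — distribution

a2 | ~a4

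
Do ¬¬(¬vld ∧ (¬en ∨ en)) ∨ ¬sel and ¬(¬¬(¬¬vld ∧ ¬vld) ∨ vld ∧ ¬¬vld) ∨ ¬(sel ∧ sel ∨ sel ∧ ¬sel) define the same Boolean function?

Yes

E1: ¬¬(¬vld ∧ (¬en ∨ en)) ∨ ¬sel
    = ¬¬¬vld ∨ ¬sel   (complement / identity)
    = ¬vld ∨ ¬sel   (double negation)
E2: ¬(¬¬(¬¬vld ∧ ¬vld) ∨ vld ∧ ¬¬vld) ∨ ¬(sel ∧ sel ∨ sel ∧ ¬sel)
    = ¬(¬¬(¬¬vld ∧ ¬vld) ∨ vld ∧ ¬¬vld) ∨ ¬sel   (distribution)
    = ¬(¬¬vld ∧ ¬vld ∨ vld ∧ ¬¬vld) ∨ ¬sel   (double negation)
    = ¬¬¬vld ∨ ¬sel   (distribution)
    = ¬vld ∨ ¬sel   (double negation)
Both reduce to ¬vld ∨ ¬sel, so they are equivalent.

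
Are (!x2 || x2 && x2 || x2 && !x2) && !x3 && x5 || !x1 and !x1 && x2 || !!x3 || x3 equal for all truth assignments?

E1: (!x2 || x2 && x2 || x2 && !x2) && !x3 && x5 || !x1
    = (!x2 || x2) && !x3 && x5 || !x1   (distribution)
    = !x3 && x5 || !x1   (complement / identity)
E2: !x1 && x2 || !!x3 || x3
    = !x1 && x2 || x3 || x3   (double negation)
    = !x1 && x2 || x3   (idempotence)
These differ: at x1=1, x2=0, x3=1, x5=0, E1 = 0 but E2 = 1.

No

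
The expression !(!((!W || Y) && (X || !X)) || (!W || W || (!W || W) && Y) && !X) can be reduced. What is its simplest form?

(!W || Y) && X

!(!((!W || Y) && (X || !X)) || (!W || W || (!W || W) && Y) && !X)
= !(!((!W || Y) && (X || !X)) || (!W || W) && !X)   [absorption]
= !(!((!W || Y) && (X || !X)) || !X)   [complement / identity]
= (!W || Y) && (X || !X) && X   [De Morgan]
= (!W || Y) && X   [complement / identity]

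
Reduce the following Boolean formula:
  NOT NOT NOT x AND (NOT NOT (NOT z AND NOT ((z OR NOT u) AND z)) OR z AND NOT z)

NOT NOT NOT x AND (NOT NOT (NOT z AND NOT ((z OR NOT u) AND z)) OR z AND NOT z)
= NOT NOT NOT x AND (NOT z AND NOT ((z OR NOT u) AND z) OR z AND NOT z)   [double negation]
= NOT NOT NOT x AND (NOT z AND NOT z OR z AND NOT z)   [absorption]
= NOT NOT NOT x AND NOT z   [distribution]
= NOT x AND NOT z   [double negation]

NOT x AND NOT z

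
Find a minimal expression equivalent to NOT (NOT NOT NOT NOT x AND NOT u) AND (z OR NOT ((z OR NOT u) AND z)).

NOT x OR u

NOT (NOT NOT NOT NOT x AND NOT u) AND (z OR NOT ((z OR NOT u) AND z))
= NOT (NOT NOT NOT NOT x AND NOT u) AND (z OR NOT z)
= NOT (NOT NOT NOT NOT x AND NOT u)
= NOT (NOT NOT x AND NOT u)
= NOT x OR u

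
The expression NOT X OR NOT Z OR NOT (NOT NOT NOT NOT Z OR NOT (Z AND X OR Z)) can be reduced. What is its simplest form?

NOT X OR NOT Z OR NOT (NOT NOT NOT NOT Z OR NOT (Z AND X OR Z))
= NOT X OR NOT Z OR NOT (NOT NOT NOT NOT Z OR NOT Z)   [absorption]
= NOT X OR NOT Z OR NOT (NOT NOT Z OR NOT Z)   [double negation]
= NOT X OR NOT Z OR NOT Z AND Z   [De Morgan]
= NOT X OR NOT Z   [complement / identity]

NOT X OR NOT Z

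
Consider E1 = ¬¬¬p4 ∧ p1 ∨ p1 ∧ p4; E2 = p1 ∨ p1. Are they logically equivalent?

Yes

E1: ¬¬¬p4 ∧ p1 ∨ p1 ∧ p4
    = ¬p4 ∧ p1 ∨ p1 ∧ p4   — double negation
    = p1   — distribution
E2: p1 ∨ p1
    = p1   — idempotence
Both reduce to p1, so they are equivalent.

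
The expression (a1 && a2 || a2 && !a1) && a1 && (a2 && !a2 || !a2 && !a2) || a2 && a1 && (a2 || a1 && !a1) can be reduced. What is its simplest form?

(a1 && a2 || a2 && !a1) && a1 && (a2 && !a2 || !a2 && !a2) || a2 && a1 && (a2 || a1 && !a1)
= a2 && a1 && (a2 && !a2 || !a2 && !a2) || a2 && a1 && (a2 || a1 && !a1)   — distribution
= a2 && a1 && !a2 || a2 && a1 && (a2 || a1 && !a1)   — distribution
= a2 && a1 && !a2 || a2 && a1 && a2   — complement / identity
= a2 && a1   — distribution

a2 && a1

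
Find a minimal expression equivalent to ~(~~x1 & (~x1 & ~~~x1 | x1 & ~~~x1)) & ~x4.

~x4

~(~~x1 & (~x1 & ~~~x1 | x1 & ~~~x1)) & ~x4
= ~(~~x1 & ~~~x1) & ~x4
= ~(~~x1 & ~x1) & ~x4
= (~x1 | x1) & ~x4
= ~x4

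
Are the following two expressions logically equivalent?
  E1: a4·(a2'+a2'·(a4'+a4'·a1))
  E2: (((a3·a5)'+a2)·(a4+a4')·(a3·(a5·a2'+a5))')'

E1: a4·(a2'+a2'·(a4'+a4'·a1))
    = a4·(a2'+a2'·a4')   [absorption]
    = a4·a2'   [absorption]
E2: (((a3·a5)'+a2)·(a4+a4')·(a3·(a5·a2'+a5))')'
    = (((a3·a5)'+a2)·(a4+a4')·(a3·a5)')'   [absorption]
    = (((a3·a5)'+a2)·(a3·a5)')'   [complement / identity]
    = ((a3·a5)')'   [absorption]
    = a3·a5   [double negation]
These differ: at a1=1, a2=0, a3=1, a4=0, a5=1, E1 = 0 but E2 = 1.

No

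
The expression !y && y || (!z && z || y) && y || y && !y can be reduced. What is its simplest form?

y

!y && y || (!z && z || y) && y || y && !y
= (!z && z || y) && y || y && !y   — complement / identity
= y && y || y && !y   — complement / identity
= y   — distribution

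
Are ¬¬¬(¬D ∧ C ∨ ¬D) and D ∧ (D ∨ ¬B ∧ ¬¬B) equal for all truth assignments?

Yes

E1: ¬¬¬(¬D ∧ C ∨ ¬D)
    = ¬¬¬¬D
    = ¬¬D
    = D
E2: D ∧ (D ∨ ¬B ∧ ¬¬B)
    = D ∧ (D ∨ ¬B ∧ B)
    = D ∧ D
    = D
Both reduce to D, so they are equivalent.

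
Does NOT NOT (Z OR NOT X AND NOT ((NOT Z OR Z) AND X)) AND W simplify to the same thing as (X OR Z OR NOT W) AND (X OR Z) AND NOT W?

E1: NOT NOT (Z OR NOT X AND NOT ((NOT Z OR Z) AND X)) AND W
    = NOT NOT (Z OR NOT X AND NOT X) AND W   (complement / identity)
    = NOT NOT (Z OR NOT X) AND W   (idempotence)
    = (Z OR NOT X) AND W   (double negation)
E2: (X OR Z OR NOT W) AND (X OR Z) AND NOT W
    = (X OR Z) AND NOT W   (absorption)
These differ: at W=0, X=1, Z=1, E1 = 0 but E2 = 1.

No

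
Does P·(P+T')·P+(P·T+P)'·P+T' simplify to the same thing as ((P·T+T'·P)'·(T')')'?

Yes

E1: P·(P+T')·P+(P·T+P)'·P+T'
    = P·P+(P·T+P)'·P+T'   — absorption
    = P·P+P'·P+T'   — absorption
    = P+T'   — distribution
E2: ((P·T+T'·P)'·(T')')'
    = (P'·(T')')'   — distribution
    = P+T'   — De Morgan
Both reduce to P+T', so they are equivalent.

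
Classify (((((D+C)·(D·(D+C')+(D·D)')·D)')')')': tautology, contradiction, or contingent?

(((((D+C)·(D·(D+C')+(D·D)')·D)')')')'
= (((((D+C)·(D+(D·D)')·D)')')')'
= (((((D+C)·(D+D')·D)')')')'
= (((((D+C)·D)')')')'
= (((D')')')'
= (D')'
= D
This depends on D, so it is not a constant.

contingent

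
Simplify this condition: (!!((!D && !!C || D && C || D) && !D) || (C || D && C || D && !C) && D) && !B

(C || D) && !B

(!!((!D && !!C || D && C || D) && !D) || (C || D && C || D && !C) && D) && !B
= (!!((!D && C || D && C || D) && !D) || (C || D && C || D && !C) && D) && !B   — double negation
= (!!((C || D) && !D) || (C || D && C || D && !C) && D) && !B   — distribution
= ((C || D) && !D || (C || D && C || D && !C) && D) && !B   — double negation
= ((C || D) && !D || (C || D) && D) && !B   — distribution
= (C || D) && !B   — distribution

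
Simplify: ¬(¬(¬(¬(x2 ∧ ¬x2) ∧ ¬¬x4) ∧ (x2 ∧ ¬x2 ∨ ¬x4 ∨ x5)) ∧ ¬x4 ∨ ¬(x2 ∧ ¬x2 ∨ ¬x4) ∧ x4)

¬(¬(¬(¬(x2 ∧ ¬x2) ∧ ¬¬x4) ∧ (x2 ∧ ¬x2 ∨ ¬x4 ∨ x5)) ∧ ¬x4 ∨ ¬(x2 ∧ ¬x2 ∨ ¬x4) ∧ x4)
= ¬(¬((x2 ∧ ¬x2 ∨ ¬x4) ∧ (x2 ∧ ¬x2 ∨ ¬x4 ∨ x5)) ∧ ¬x4 ∨ ¬(x2 ∧ ¬x2 ∨ ¬x4) ∧ x4)   [De Morgan]
= ¬(¬(x2 ∧ ¬x2 ∨ ¬x4) ∧ ¬x4 ∨ ¬(x2 ∧ ¬x2 ∨ ¬x4) ∧ x4)   [absorption]
= ¬¬(x2 ∧ ¬x2 ∨ ¬x4)   [distribution]
= ¬¬¬x4   [complement / identity]
= ¬x4   [double negation]

¬x4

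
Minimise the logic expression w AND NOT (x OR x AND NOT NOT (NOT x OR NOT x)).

w AND NOT (x OR x AND NOT NOT (NOT x OR NOT x))
= w AND NOT (x OR x AND (NOT x OR NOT x))
= w AND NOT (x OR x AND NOT x)
= w AND NOT x

w AND NOT x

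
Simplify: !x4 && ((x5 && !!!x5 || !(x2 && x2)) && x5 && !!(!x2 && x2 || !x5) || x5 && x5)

!x4 && x5

!x4 && ((x5 && !!!x5 || !(x2 && x2)) && x5 && !!(!x2 && x2 || !x5) || x5 && x5)
= !x4 && ((x5 && !!!x5 || !x2) && x5 && !!(!x2 && x2 || !x5) || x5 && x5)   — idempotence
= !x4 && ((x5 && !!!x5 || !x2) && x5 && !!!x5 || x5 && x5)   — complement / identity
= !x4 && (x5 && !!!x5 || x5 && x5)   — absorption
= !x4 && (x5 && !x5 || x5 && x5)   — double negation
= !x4 && x5   — distribution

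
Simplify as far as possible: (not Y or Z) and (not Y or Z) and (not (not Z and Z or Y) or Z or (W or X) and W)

(not Y or Z) and (not Y or Z) and (not (not Z and Z or Y) or Z or (W or X) and W)
= (not Y or Z) and (not (not Z and Z or Y) or Z or (W or X) and W)   [idempotence]
= (not Y or Z) and (not (not Z and Z or Y) or Z or W)   [absorption]
= (not Y or Z) and (not Y or Z or W)   [complement / identity]
= not Y or Z   [absorption]

not Y or Z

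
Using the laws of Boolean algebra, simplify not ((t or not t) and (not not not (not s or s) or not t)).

t

not ((t or not t) and (not not not (not s or s) or not t))
= not (not not not (not s or s) or not t)   (complement / identity)
= not (not (not s or s) or not t)   (double negation)
= (not s or s) and t   (De Morgan)
= t   (complement / identity)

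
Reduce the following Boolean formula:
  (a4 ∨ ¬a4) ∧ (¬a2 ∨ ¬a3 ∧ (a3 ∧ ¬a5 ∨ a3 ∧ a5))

¬a2

(a4 ∨ ¬a4) ∧ (¬a2 ∨ ¬a3 ∧ (a3 ∧ ¬a5 ∨ a3 ∧ a5))
= (a4 ∨ ¬a4) ∧ (¬a2 ∨ ¬a3 ∧ a3)   (distribution)
= ¬a2 ∨ ¬a3 ∧ a3   (complement / identity)
= ¬a2   (complement / identity)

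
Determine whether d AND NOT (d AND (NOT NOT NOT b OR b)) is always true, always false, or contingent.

d AND NOT (d AND (NOT NOT NOT b OR b))
= d AND NOT (d AND (NOT b OR b))   [double negation]
= d AND NOT d   [complement / identity]
= FALSE   [complement]

always false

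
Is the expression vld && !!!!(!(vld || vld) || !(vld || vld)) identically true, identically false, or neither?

identically false

vld && !!!!(!(vld || vld) || !(vld || vld))
= vld && !!!!!(vld || vld)   — idempotence
= vld && !!!(vld || vld)   — double negation
= vld && !!!vld   — idempotence
= vld && !vld   — double negation
= false   — complement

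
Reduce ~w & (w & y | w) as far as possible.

0

~w & (w & y | w)
= ~w & w   (absorption)
= 0   (complement)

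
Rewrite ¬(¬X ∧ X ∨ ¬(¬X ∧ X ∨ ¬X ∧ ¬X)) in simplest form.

¬X

¬(¬X ∧ X ∨ ¬(¬X ∧ X ∨ ¬X ∧ ¬X))
= ¬¬(¬X ∧ X ∨ ¬X ∧ ¬X)
= ¬X ∧ X ∨ ¬X ∧ ¬X
= ¬X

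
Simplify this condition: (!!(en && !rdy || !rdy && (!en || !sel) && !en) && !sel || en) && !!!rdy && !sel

!rdy && !sel

(!!(en && !rdy || !rdy && (!en || !sel) && !en) && !sel || en) && !!!rdy && !sel
= (!!(en && !rdy || !rdy && !en) && !sel || en) && !!!rdy && !sel   [absorption]
= (!!!rdy && !sel || en) && !!!rdy && !sel   [distribution]
= !!!rdy && !sel   [absorption]
= !rdy && !sel   [double negation]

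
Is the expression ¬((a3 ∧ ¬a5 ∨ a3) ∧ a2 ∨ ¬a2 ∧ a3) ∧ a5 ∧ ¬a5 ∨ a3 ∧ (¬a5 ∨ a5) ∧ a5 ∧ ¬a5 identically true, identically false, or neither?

identically false

¬((a3 ∧ ¬a5 ∨ a3) ∧ a2 ∨ ¬a2 ∧ a3) ∧ a5 ∧ ¬a5 ∨ a3 ∧ (¬a5 ∨ a5) ∧ a5 ∧ ¬a5
= ¬((a3 ∧ ¬a5 ∨ a3) ∧ a2 ∨ ¬a2 ∧ a3) ∧ a5 ∧ ¬a5 ∨ a3 ∧ a5 ∧ ¬a5   [complement / identity]
= ¬(a3 ∧ a2 ∨ ¬a2 ∧ a3) ∧ a5 ∧ ¬a5 ∨ a3 ∧ a5 ∧ ¬a5   [absorption]
= ¬a3 ∧ a5 ∧ ¬a5 ∨ a3 ∧ a5 ∧ ¬a5   [distribution]
= a5 ∧ ¬a5   [distribution]
= False   [complement]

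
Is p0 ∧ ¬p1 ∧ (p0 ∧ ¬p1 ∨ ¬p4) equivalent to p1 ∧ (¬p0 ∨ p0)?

E1: p0 ∧ ¬p1 ∧ (p0 ∧ ¬p1 ∨ ¬p4)
    = p0 ∧ ¬p1
E2: p1 ∧ (¬p0 ∨ p0)
    = p1
These differ: at p0=1, p1=0, p4=0, E1 = 1 but E2 = 0.

No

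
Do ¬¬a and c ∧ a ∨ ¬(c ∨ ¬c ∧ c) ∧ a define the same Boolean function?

Yes

E1: ¬¬a
    = a   (double negation)
E2: c ∧ a ∨ ¬(c ∨ ¬c ∧ c) ∧ a
    = c ∧ a ∨ ¬c ∧ a   (complement / identity)
    = a   (distribution)
Both reduce to a, so they are equivalent.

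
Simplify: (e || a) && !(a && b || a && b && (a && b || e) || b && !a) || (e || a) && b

e || a

(e || a) && !(a && b || a && b && (a && b || e) || b && !a) || (e || a) && b
= (e || a) && !(a && b || a && b || b && !a) || (e || a) && b   (absorption)
= (e || a) && !(a && b || b && !a) || (e || a) && b   (idempotence)
= (e || a) && !b || (e || a) && b   (distribution)
= e || a   (distribution)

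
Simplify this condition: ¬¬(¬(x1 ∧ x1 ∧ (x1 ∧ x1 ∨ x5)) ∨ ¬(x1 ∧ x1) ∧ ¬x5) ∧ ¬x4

¬x1 ∧ ¬x4

¬¬(¬(x1 ∧ x1 ∧ (x1 ∧ x1 ∨ x5)) ∨ ¬(x1 ∧ x1) ∧ ¬x5) ∧ ¬x4
= ¬¬(¬(x1 ∧ x1) ∨ ¬(x1 ∧ x1) ∧ ¬x5) ∧ ¬x4   (absorption)
= ¬¬¬(x1 ∧ x1) ∧ ¬x4   (absorption)
= ¬(x1 ∧ x1) ∧ ¬x4   (double negation)
= ¬x1 ∧ ¬x4   (idempotence)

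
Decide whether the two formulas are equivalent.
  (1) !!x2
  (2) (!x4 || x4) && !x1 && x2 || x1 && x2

E1: !!x2
    = x2   — double negation
E2: (!x4 || x4) && !x1 && x2 || x1 && x2
    = !x1 && x2 || x1 && x2   — complement / identity
    = x2   — distribution
Both reduce to x2, so they are equivalent.

Yes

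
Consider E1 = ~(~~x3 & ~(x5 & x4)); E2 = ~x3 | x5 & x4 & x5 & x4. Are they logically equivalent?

E1: ~(~~x3 & ~(x5 & x4))
    = ~x3 | x5 & x4
E2: ~x3 | x5 & x4 & x5 & x4
    = ~x3 | x5 & x4
Both reduce to ~x3 | x5 & x4, so they are equivalent.

Yes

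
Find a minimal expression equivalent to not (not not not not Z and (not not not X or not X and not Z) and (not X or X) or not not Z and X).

not (not not not not Z and (not not not X or not X and not Z) and (not X or X) or not not Z and X)
= not (not not not not Z and (not X or not X and not Z) and (not X or X) or not not Z and X)   (double negation)
= not (not not Z and (not X or not X and not Z) and (not X or X) or not not Z and X)   (double negation)
= not (not not Z and not X and (not X or X) or not not Z and X)   (absorption)
= not (not not Z and not X or not not Z and X)   (complement / identity)
= not not not Z   (distribution)
= not Z   (double negation)

not Z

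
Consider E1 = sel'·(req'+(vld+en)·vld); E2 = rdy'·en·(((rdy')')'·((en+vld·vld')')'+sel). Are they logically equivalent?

E1: sel'·(req'+(vld+en)·vld)
    = sel'·(req'+vld)   [absorption]
E2: rdy'·en·(((rdy')')'·((en+vld·vld')')'+sel)
    = rdy'·en·(((rdy')')'·(en')'+sel)   [complement / identity]
    = rdy'·en·(rdy'·(en')'+sel)   [double negation]
    = rdy'·en·(rdy'·en+sel)   [double negation]
    = rdy'·en   [absorption]
These differ: at en=1, rdy=0, req=0, sel=1, vld=1, E1 = 0 but E2 = 1.

No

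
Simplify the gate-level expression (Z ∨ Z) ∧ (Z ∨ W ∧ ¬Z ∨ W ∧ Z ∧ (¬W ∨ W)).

Z

(Z ∨ Z) ∧ (Z ∨ W ∧ ¬Z ∨ W ∧ Z ∧ (¬W ∨ W))
= (Z ∨ Z) ∧ (Z ∨ W ∧ ¬Z ∨ W ∧ Z)   — complement / identity
= Z ∨ Z ∧ (W ∧ ¬Z ∨ W ∧ Z)   — distribution
= Z ∨ Z ∧ W   — distribution
= Z   — absorption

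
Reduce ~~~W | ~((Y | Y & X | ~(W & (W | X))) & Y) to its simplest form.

~~~W | ~((Y | Y & X | ~(W & (W | X))) & Y)
= ~~~W | ~((Y | Y & X | ~W) & Y)   (absorption)
= ~W | ~((Y | Y & X | ~W) & Y)   (double negation)
= ~W | ~((Y | ~W) & Y)   (absorption)
= ~W | ~Y   (absorption)

~W | ~Y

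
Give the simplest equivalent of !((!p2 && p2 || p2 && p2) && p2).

!p2

!((!p2 && p2 || p2 && p2) && p2)
= !(p2 && p2)   (distribution)
= !p2   (idempotence)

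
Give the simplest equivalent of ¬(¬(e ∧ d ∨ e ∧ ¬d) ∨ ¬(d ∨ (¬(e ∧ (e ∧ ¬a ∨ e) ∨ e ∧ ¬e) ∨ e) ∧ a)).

e ∧ (d ∨ a)

¬(¬(e ∧ d ∨ e ∧ ¬d) ∨ ¬(d ∨ (¬(e ∧ (e ∧ ¬a ∨ e) ∨ e ∧ ¬e) ∨ e) ∧ a))
= (e ∧ d ∨ e ∧ ¬d) ∧ (d ∨ (¬(e ∧ (e ∧ ¬a ∨ e) ∨ e ∧ ¬e) ∨ e) ∧ a)   — De Morgan
= (e ∧ d ∨ e ∧ ¬d) ∧ (d ∨ (¬(e ∧ e ∨ e ∧ ¬e) ∨ e) ∧ a)   — absorption
= e ∧ (d ∨ (¬(e ∧ e ∨ e ∧ ¬e) ∨ e) ∧ a)   — distribution
= e ∧ (d ∨ (¬e ∨ e) ∧ a)   — distribution
= e ∧ (d ∨ a)   — complement / identity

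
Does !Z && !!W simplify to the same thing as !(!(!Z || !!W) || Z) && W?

Yes

E1: !Z && !!W
    = !Z && W   (double negation)
E2: !(!(!Z || !!W) || Z) && W
    = !(Z && !W || Z) && W   (De Morgan)
    = !Z && W   (absorption)
Both reduce to !Z && W, so they are equivalent.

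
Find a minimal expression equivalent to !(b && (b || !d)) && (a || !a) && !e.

!(b && (b || !d)) && (a || !a) && !e
= !(b && (b || !d)) && !e   — complement / identity
= !b && !e   — absorption

!b && !e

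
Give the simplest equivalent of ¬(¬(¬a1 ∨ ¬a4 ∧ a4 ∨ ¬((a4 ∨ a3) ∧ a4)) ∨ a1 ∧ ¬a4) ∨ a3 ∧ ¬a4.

¬(¬(¬a1 ∨ ¬a4 ∧ a4 ∨ ¬((a4 ∨ a3) ∧ a4)) ∨ a1 ∧ ¬a4) ∨ a3 ∧ ¬a4
= ¬(¬(¬a1 ∨ ¬a4 ∧ a4 ∨ ¬a4) ∨ a1 ∧ ¬a4) ∨ a3 ∧ ¬a4   — absorption
= ¬(¬(¬a1 ∨ ¬a4) ∨ a1 ∧ ¬a4) ∨ a3 ∧ ¬a4   — complement / identity
= ¬(a1 ∧ a4 ∨ a1 ∧ ¬a4) ∨ a3 ∧ ¬a4   — De Morgan
= ¬a1 ∨ a3 ∧ ¬a4   — distribution

¬a1 ∨ a3 ∧ ¬a4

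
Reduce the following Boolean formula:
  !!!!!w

!w

!!!!!w
= !!!w   [double negation]
= !w   [double negation]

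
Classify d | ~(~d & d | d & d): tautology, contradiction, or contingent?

d | ~(~d & d | d & d)
= d | ~d
= 1

tautology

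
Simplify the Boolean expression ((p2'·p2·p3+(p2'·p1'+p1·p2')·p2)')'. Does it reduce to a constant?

0

((p2'·p2·p3+(p2'·p1'+p1·p2')·p2)')'
= p2'·p2·p3+(p2'·p1'+p1·p2')·p2   [double negation]
= p2'·p2·p3+p2'·p2   [distribution]
= p2'·p2   [absorption]
= 0   [complement]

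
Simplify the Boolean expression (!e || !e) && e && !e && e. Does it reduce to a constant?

false

(!e || !e) && e && !e && e
= !e && e && !e && e   — idempotence
= !e && e   — idempotence
= false   — complement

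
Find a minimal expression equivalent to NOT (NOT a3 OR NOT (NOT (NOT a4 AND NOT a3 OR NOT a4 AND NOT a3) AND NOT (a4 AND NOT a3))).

a3

NOT (NOT a3 OR NOT (NOT (NOT a4 AND NOT a3 OR NOT a4 AND NOT a3) AND NOT (a4 AND NOT a3)))
= NOT (NOT a3 OR NOT (NOT (NOT a4 AND NOT a3) AND NOT (a4 AND NOT a3)))
= NOT (NOT a3 OR NOT a4 AND NOT a3 OR a4 AND NOT a3)
= NOT (NOT a3 OR NOT a3)
= a3 AND a3
= a3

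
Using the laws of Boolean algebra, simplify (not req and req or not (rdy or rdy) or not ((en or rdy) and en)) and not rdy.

not rdy

(not req and req or not (rdy or rdy) or not ((en or rdy) and en)) and not rdy
= (not req and req or not rdy or not ((en or rdy) and en)) and not rdy
= (not rdy or not ((en or rdy) and en)) and not rdy
= (not rdy or not en) and not rdy
= not rdy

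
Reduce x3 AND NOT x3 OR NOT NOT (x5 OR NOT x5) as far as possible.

x3 AND NOT x3 OR NOT NOT (x5 OR NOT x5)
= NOT NOT (x5 OR NOT x5)
= x5 OR NOT x5
= TRUE

TRUE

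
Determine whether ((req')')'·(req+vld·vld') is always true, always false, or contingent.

always false

((req')')'·(req+vld·vld')
= req'·(req+vld·vld')
= req'·req
= 0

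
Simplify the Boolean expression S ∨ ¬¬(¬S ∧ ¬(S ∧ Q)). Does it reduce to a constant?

S ∨ ¬¬(¬S ∧ ¬(S ∧ Q))
= S ∨ ¬(S ∨ S ∧ Q)   [De Morgan]
= S ∨ ¬S   [absorption]
= True   [complement]

True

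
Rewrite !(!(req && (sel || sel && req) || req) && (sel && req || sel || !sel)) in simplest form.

!(!(req && (sel || sel && req) || req) && (sel && req || sel || !sel))
= !(!(req && (sel || sel && req) || req) && (sel || !sel))   (absorption)
= !!(req && (sel || sel && req) || req)   (complement / identity)
= !!(req && sel || req)   (absorption)
= !!req   (absorption)
= req   (double negation)

req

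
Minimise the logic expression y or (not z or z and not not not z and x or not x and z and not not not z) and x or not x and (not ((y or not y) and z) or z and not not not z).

y or (not z or z and not not not z and x or not x and z and not not not z) and x or not x and (not ((y or not y) and z) or z and not not not z)
= y or (not z or z and not not not z) and x or not x and (not ((y or not y) and z) or z and not not not z)
= y or (not z or z and not not not z) and x or not x and (not z or z and not not not z)
= y or not z or z and not not not z
= y or not z or z and not z
= y or not z

y or not z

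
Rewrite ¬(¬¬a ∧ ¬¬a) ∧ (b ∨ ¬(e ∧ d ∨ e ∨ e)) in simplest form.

¬(¬¬a ∧ ¬¬a) ∧ (b ∨ ¬(e ∧ d ∨ e ∨ e))
= ¬¬¬a ∧ (b ∨ ¬(e ∧ d ∨ e ∨ e))   — idempotence
= ¬¬¬a ∧ (b ∨ ¬(e ∧ d ∨ e))   — idempotence
= ¬¬¬a ∧ (b ∨ ¬e)   — absorption
= ¬a ∧ (b ∨ ¬e)   — double negation

¬a ∧ (b ∨ ¬e)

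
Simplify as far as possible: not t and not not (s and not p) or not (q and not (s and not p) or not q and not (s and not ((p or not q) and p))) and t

not t and not not (s and not p) or not (q and not (s and not p) or not q and not (s and not ((p or not q) and p))) and t
= not t and not not (s and not p) or not (q and not (s and not p) or not q and not (s and not p)) and t   — absorption
= not t and not not (s and not p) or not not (s and not p) and t   — distribution
= not not (s and not p)   — distribution
= s and not p   — double negation

s and not p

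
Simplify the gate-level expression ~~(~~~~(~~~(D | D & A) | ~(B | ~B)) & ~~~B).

~D & ~B

~~(~~~~(~~~(D | D & A) | ~(B | ~B)) & ~~~B)
= ~~(~~~(~~(D | D & A) & (B | ~B)) & ~~~B)   [De Morgan]
= ~(~~(~~(D | D & A) & (B | ~B)) | ~~B)   [De Morgan]
= ~(~~~~(D | D & A) | ~~B)   [complement / identity]
= ~(~~~~D | ~~B)   [absorption]
= ~(~~D | ~~B)   [double negation]
= ~D & ~B   [De Morgan]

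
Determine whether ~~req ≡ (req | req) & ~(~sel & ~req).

Yes

E1: ~~req
    = req   [double negation]
E2: (req | req) & ~(~sel & ~req)
    = (req | req) & (sel | req)   [De Morgan]
    = req | req & sel   [distribution]
    = req   [absorption]
Both reduce to req, so they are equivalent.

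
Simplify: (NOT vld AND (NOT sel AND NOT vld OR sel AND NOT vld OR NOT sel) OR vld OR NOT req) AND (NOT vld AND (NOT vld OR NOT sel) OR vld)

TRUE

(NOT vld AND (NOT sel AND NOT vld OR sel AND NOT vld OR NOT sel) OR vld OR NOT req) AND (NOT vld AND (NOT vld OR NOT sel) OR vld)
= (NOT vld AND (NOT vld OR NOT sel) OR vld OR NOT req) AND (NOT vld AND (NOT vld OR NOT sel) OR vld)   — distribution
= NOT vld AND (NOT vld OR NOT sel) OR vld   — absorption
= NOT vld OR vld   — absorption
= TRUE   — complement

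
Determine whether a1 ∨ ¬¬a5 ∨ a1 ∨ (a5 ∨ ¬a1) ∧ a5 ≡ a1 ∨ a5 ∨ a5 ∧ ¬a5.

Yes

E1: a1 ∨ ¬¬a5 ∨ a1 ∨ (a5 ∨ ¬a1) ∧ a5
    = a1 ∨ ¬¬a5 ∨ a1 ∨ a5
    = a1 ∨ a5 ∨ a1 ∨ a5
    = a1 ∨ a5
E2: a1 ∨ a5 ∨ a5 ∧ ¬a5
    = a1 ∨ a5
Both reduce to a1 ∨ a5, so they are equivalent.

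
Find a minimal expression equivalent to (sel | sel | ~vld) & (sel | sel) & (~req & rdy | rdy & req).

sel & rdy

(sel | sel | ~vld) & (sel | sel) & (~req & rdy | rdy & req)
= (sel | sel) & (~req & rdy | rdy & req)   [absorption]
= (sel | sel) & rdy   [distribution]
= sel & rdy   [idempotence]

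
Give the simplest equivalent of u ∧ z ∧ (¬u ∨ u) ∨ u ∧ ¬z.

u

u ∧ z ∧ (¬u ∨ u) ∨ u ∧ ¬z
= u ∧ z ∨ u ∧ ¬z
= u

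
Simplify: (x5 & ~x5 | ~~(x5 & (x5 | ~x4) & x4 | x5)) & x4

(x5 & ~x5 | ~~(x5 & (x5 | ~x4) & x4 | x5)) & x4
= (x5 & ~x5 | ~~(x5 & x4 | x5)) & x4
= ~~(x5 & x4 | x5) & x4
= ~~x5 & x4
= x5 & x4

x5 & x4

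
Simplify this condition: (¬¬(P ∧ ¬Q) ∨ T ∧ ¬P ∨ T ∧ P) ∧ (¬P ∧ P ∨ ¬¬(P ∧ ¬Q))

(¬¬(P ∧ ¬Q) ∨ T ∧ ¬P ∨ T ∧ P) ∧ (¬P ∧ P ∨ ¬¬(P ∧ ¬Q))
= (¬¬(P ∧ ¬Q) ∨ T) ∧ (¬P ∧ P ∨ ¬¬(P ∧ ¬Q))   (distribution)
= (¬¬(P ∧ ¬Q) ∨ T) ∧ ¬¬(P ∧ ¬Q)   (complement / identity)
= ¬¬(P ∧ ¬Q)   (absorption)
= P ∧ ¬Q   (double negation)

P ∧ ¬Q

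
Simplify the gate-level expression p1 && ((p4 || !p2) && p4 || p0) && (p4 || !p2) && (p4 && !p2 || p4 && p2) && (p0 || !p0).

p1 && ((p4 || !p2) && p4 || p0) && (p4 || !p2) && (p4 && !p2 || p4 && p2) && (p0 || !p0)
= p1 && ((p4 || !p2) && p4 || p0) && (p4 || !p2) && p4 && (p0 || !p0)   — distribution
= p1 && (p4 || !p2) && p4 && (p0 || !p0)   — absorption
= p1 && p4 && (p0 || !p0)   — absorption
= p1 && p4   — complement / identity

p1 && p4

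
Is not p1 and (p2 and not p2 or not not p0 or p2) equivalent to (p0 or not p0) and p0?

E1: not p1 and (p2 and not p2 or not not p0 or p2)
    = not p1 and (p2 and not p2 or p0 or p2)   [double negation]
    = not p1 and (p0 or p2)   [complement / identity]
E2: (p0 or not p0) and p0
    = p0   [complement / identity]
These differ: at p0=0, p1=0, p2=1, E1 = 1 but E2 = 0.

No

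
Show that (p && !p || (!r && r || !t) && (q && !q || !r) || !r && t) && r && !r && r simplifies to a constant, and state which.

(p && !p || (!r && r || !t) && (q && !q || !r) || !r && t) && r && !r && r
= (p && !p || (!r && r || !t) && !r || !r && t) && r && !r && r   — complement / identity
= (p && !p || !t && !r || !r && t) && r && !r && r   — complement / identity
= (!t && !r || !r && t) && r && !r && r   — complement / identity
= !r && r && !r && r   — distribution
= !r && r   — idempotence
= false   — complement

false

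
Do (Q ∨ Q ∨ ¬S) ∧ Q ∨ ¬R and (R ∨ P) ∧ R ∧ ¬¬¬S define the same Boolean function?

E1: (Q ∨ Q ∨ ¬S) ∧ Q ∨ ¬R
    = (Q ∨ ¬S) ∧ Q ∨ ¬R   (idempotence)
    = Q ∨ ¬R   (absorption)
E2: (R ∨ P) ∧ R ∧ ¬¬¬S
    = (R ∨ P) ∧ R ∧ ¬S   (double negation)
    = R ∧ ¬S   (absorption)
These differ: at P=0, Q=1, R=0, S=1, E1 = 1 but E2 = 0.

No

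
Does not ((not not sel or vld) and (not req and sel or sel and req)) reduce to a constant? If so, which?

no

not ((not not sel or vld) and (not req and sel or sel and req))
= not ((not not sel or vld) and sel)   (distribution)
= not ((sel or vld) and sel)   (double negation)
= not sel   (absorption)
This depends on sel, so it is not a constant.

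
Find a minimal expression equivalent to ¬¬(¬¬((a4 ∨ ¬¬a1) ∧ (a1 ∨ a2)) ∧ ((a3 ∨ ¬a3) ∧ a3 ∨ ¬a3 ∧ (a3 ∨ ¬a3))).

¬¬(¬¬((a4 ∨ ¬¬a1) ∧ (a1 ∨ a2)) ∧ ((a3 ∨ ¬a3) ∧ a3 ∨ ¬a3 ∧ (a3 ∨ ¬a3)))
= ¬¬(¬¬((a4 ∨ ¬¬a1) ∧ (a1 ∨ a2)) ∧ (a3 ∨ ¬a3))   (distribution)
= ¬¬¬¬((a4 ∨ ¬¬a1) ∧ (a1 ∨ a2))   (complement / identity)
= ¬¬((a4 ∨ ¬¬a1) ∧ (a1 ∨ a2))   (double negation)
= ¬¬((a4 ∨ a1) ∧ (a1 ∨ a2))   (double negation)
= (a4 ∨ a1) ∧ (a1 ∨ a2)   (double negation)
= a4 ∧ a2 ∨ a1   (distribution)

a4 ∧ a2 ∨ a1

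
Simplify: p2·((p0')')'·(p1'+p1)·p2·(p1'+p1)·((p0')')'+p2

p2

p2·((p0')')'·(p1'+p1)·p2·(p1'+p1)·((p0')')'+p2
= p2·((p0')')'·p2·(p1'+p1)·((p0')')'+p2   — complement / identity
= p2·((p0')')'·p2·((p0')')'+p2   — complement / identity
= p2·((p0')')'+p2   — idempotence
= p2·p0'+p2   — double negation
= p2   — absorption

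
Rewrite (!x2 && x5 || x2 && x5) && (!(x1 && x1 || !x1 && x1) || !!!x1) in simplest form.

x5 && !x1

(!x2 && x5 || x2 && x5) && (!(x1 && x1 || !x1 && x1) || !!!x1)
= (!x2 && x5 || x2 && x5) && (!x1 || !!!x1)   (distribution)
= x5 && (!x1 || !!!x1)   (distribution)
= x5 && (!x1 || !x1)   (double negation)
= x5 && !x1   (idempotence)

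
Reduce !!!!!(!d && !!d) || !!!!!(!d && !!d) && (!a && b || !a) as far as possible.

true

!!!!!(!d && !!d) || !!!!!(!d && !!d) && (!a && b || !a)
= !!!!!(!d && !!d) || !!!!!(!d && !!d) && !a
= !!!!!(!d && !!d)
= !!!(!d && !!d)
= !!(d || !d)
= d || !d
= true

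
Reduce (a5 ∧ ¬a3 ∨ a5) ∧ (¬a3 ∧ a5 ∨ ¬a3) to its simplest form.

(a5 ∧ ¬a3 ∨ a5) ∧ (¬a3 ∧ a5 ∨ ¬a3)
= (a5 ∧ ¬a3 ∨ a5) ∧ ¬a3
= a5 ∧ ¬a3

a5 ∧ ¬a3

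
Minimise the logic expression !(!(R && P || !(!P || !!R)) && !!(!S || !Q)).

!(!(R && P || !(!P || !!R)) && !!(!S || !Q))
= !(!(R && P || P && !R) && !!(!S || !Q))   (De Morgan)
= !(!(R && P || P && !R) && !(S && Q))   (De Morgan)
= R && P || P && !R || S && Q   (De Morgan)
= P || S && Q   (distribution)

P || S && Q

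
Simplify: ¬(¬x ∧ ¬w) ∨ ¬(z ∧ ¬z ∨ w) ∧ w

¬(¬x ∧ ¬w) ∨ ¬(z ∧ ¬z ∨ w) ∧ w
= x ∨ w ∨ ¬(z ∧ ¬z ∨ w) ∧ w   (De Morgan)
= x ∨ w ∨ ¬w ∧ w   (complement / identity)
= x ∨ w   (complement / identity)

x ∨ w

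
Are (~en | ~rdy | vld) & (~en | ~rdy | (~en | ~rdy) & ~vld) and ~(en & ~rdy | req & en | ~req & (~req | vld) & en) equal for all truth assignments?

E1: (~en | ~rdy | vld) & (~en | ~rdy | (~en | ~rdy) & ~vld)
    = (~en | ~rdy | vld) & (~en | ~rdy)   (absorption)
    = ~en | ~rdy   (absorption)
E2: ~(en & ~rdy | req & en | ~req & (~req | vld) & en)
    = ~(en & ~rdy | req & en | ~req & en)   (absorption)
    = ~(en & ~rdy | en)   (distribution)
    = ~en   (absorption)
These differ: at en=1, rdy=0, req=1, vld=1, E1 = 1 but E2 = 0.

No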